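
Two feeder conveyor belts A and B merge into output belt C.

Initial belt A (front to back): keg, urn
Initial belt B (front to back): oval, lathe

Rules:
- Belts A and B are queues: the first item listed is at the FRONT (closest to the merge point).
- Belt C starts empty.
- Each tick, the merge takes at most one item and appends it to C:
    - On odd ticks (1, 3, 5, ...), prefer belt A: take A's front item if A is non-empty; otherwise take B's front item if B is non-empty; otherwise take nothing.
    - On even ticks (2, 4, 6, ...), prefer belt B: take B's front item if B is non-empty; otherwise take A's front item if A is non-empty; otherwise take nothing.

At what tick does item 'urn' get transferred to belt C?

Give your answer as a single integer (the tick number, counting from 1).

Tick 1: prefer A, take keg from A; A=[urn] B=[oval,lathe] C=[keg]
Tick 2: prefer B, take oval from B; A=[urn] B=[lathe] C=[keg,oval]
Tick 3: prefer A, take urn from A; A=[-] B=[lathe] C=[keg,oval,urn]

Answer: 3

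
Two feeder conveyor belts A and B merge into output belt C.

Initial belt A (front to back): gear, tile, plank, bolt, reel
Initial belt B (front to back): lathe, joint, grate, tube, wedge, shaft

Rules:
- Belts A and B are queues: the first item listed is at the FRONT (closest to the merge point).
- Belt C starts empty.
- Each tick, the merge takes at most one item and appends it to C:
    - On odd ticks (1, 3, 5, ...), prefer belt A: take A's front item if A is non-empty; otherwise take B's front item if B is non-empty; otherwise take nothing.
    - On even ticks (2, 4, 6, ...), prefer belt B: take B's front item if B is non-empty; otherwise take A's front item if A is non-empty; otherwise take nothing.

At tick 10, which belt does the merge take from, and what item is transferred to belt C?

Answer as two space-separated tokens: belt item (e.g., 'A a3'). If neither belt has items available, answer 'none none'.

Answer: B wedge

Derivation:
Tick 1: prefer A, take gear from A; A=[tile,plank,bolt,reel] B=[lathe,joint,grate,tube,wedge,shaft] C=[gear]
Tick 2: prefer B, take lathe from B; A=[tile,plank,bolt,reel] B=[joint,grate,tube,wedge,shaft] C=[gear,lathe]
Tick 3: prefer A, take tile from A; A=[plank,bolt,reel] B=[joint,grate,tube,wedge,shaft] C=[gear,lathe,tile]
Tick 4: prefer B, take joint from B; A=[plank,bolt,reel] B=[grate,tube,wedge,shaft] C=[gear,lathe,tile,joint]
Tick 5: prefer A, take plank from A; A=[bolt,reel] B=[grate,tube,wedge,shaft] C=[gear,lathe,tile,joint,plank]
Tick 6: prefer B, take grate from B; A=[bolt,reel] B=[tube,wedge,shaft] C=[gear,lathe,tile,joint,plank,grate]
Tick 7: prefer A, take bolt from A; A=[reel] B=[tube,wedge,shaft] C=[gear,lathe,tile,joint,plank,grate,bolt]
Tick 8: prefer B, take tube from B; A=[reel] B=[wedge,shaft] C=[gear,lathe,tile,joint,plank,grate,bolt,tube]
Tick 9: prefer A, take reel from A; A=[-] B=[wedge,shaft] C=[gear,lathe,tile,joint,plank,grate,bolt,tube,reel]
Tick 10: prefer B, take wedge from B; A=[-] B=[shaft] C=[gear,lathe,tile,joint,plank,grate,bolt,tube,reel,wedge]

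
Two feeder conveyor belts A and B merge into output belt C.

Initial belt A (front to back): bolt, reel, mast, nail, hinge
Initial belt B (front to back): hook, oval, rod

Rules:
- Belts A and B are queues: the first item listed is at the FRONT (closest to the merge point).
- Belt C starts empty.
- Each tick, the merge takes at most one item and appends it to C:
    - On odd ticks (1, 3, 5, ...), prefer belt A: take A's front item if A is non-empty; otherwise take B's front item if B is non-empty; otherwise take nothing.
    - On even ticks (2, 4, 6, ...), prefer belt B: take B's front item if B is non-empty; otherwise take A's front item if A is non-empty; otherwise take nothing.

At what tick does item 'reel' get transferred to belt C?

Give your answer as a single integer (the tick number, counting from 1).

Answer: 3

Derivation:
Tick 1: prefer A, take bolt from A; A=[reel,mast,nail,hinge] B=[hook,oval,rod] C=[bolt]
Tick 2: prefer B, take hook from B; A=[reel,mast,nail,hinge] B=[oval,rod] C=[bolt,hook]
Tick 3: prefer A, take reel from A; A=[mast,nail,hinge] B=[oval,rod] C=[bolt,hook,reel]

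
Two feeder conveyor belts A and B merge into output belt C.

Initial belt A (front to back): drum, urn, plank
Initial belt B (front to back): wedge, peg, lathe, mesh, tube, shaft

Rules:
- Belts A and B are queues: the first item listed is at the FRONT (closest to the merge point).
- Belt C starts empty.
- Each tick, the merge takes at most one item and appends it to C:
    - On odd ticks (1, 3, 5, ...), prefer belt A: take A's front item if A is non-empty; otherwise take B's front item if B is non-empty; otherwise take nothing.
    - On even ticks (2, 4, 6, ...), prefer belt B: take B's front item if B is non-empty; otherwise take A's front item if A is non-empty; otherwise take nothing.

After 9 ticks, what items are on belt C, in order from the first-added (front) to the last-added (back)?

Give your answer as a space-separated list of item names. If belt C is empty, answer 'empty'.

Answer: drum wedge urn peg plank lathe mesh tube shaft

Derivation:
Tick 1: prefer A, take drum from A; A=[urn,plank] B=[wedge,peg,lathe,mesh,tube,shaft] C=[drum]
Tick 2: prefer B, take wedge from B; A=[urn,plank] B=[peg,lathe,mesh,tube,shaft] C=[drum,wedge]
Tick 3: prefer A, take urn from A; A=[plank] B=[peg,lathe,mesh,tube,shaft] C=[drum,wedge,urn]
Tick 4: prefer B, take peg from B; A=[plank] B=[lathe,mesh,tube,shaft] C=[drum,wedge,urn,peg]
Tick 5: prefer A, take plank from A; A=[-] B=[lathe,mesh,tube,shaft] C=[drum,wedge,urn,peg,plank]
Tick 6: prefer B, take lathe from B; A=[-] B=[mesh,tube,shaft] C=[drum,wedge,urn,peg,plank,lathe]
Tick 7: prefer A, take mesh from B; A=[-] B=[tube,shaft] C=[drum,wedge,urn,peg,plank,lathe,mesh]
Tick 8: prefer B, take tube from B; A=[-] B=[shaft] C=[drum,wedge,urn,peg,plank,lathe,mesh,tube]
Tick 9: prefer A, take shaft from B; A=[-] B=[-] C=[drum,wedge,urn,peg,plank,lathe,mesh,tube,shaft]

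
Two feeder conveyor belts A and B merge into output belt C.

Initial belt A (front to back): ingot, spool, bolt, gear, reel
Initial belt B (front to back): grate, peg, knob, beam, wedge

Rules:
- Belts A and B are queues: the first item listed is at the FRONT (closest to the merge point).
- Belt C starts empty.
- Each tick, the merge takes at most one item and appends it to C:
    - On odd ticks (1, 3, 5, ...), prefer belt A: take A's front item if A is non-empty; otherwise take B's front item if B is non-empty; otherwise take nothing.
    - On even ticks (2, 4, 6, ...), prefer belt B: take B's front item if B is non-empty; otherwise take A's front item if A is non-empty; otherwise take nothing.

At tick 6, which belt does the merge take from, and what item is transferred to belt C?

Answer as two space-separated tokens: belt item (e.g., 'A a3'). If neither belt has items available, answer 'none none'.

Answer: B knob

Derivation:
Tick 1: prefer A, take ingot from A; A=[spool,bolt,gear,reel] B=[grate,peg,knob,beam,wedge] C=[ingot]
Tick 2: prefer B, take grate from B; A=[spool,bolt,gear,reel] B=[peg,knob,beam,wedge] C=[ingot,grate]
Tick 3: prefer A, take spool from A; A=[bolt,gear,reel] B=[peg,knob,beam,wedge] C=[ingot,grate,spool]
Tick 4: prefer B, take peg from B; A=[bolt,gear,reel] B=[knob,beam,wedge] C=[ingot,grate,spool,peg]
Tick 5: prefer A, take bolt from A; A=[gear,reel] B=[knob,beam,wedge] C=[ingot,grate,spool,peg,bolt]
Tick 6: prefer B, take knob from B; A=[gear,reel] B=[beam,wedge] C=[ingot,grate,spool,peg,bolt,knob]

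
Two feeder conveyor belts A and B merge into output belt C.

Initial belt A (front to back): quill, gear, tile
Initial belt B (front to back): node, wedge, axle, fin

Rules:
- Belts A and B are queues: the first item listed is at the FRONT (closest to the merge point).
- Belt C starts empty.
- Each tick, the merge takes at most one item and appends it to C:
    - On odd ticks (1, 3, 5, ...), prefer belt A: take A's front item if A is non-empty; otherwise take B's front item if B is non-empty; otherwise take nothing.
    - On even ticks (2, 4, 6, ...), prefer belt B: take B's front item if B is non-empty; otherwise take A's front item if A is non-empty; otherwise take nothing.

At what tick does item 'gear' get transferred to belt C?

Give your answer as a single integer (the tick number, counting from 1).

Tick 1: prefer A, take quill from A; A=[gear,tile] B=[node,wedge,axle,fin] C=[quill]
Tick 2: prefer B, take node from B; A=[gear,tile] B=[wedge,axle,fin] C=[quill,node]
Tick 3: prefer A, take gear from A; A=[tile] B=[wedge,axle,fin] C=[quill,node,gear]

Answer: 3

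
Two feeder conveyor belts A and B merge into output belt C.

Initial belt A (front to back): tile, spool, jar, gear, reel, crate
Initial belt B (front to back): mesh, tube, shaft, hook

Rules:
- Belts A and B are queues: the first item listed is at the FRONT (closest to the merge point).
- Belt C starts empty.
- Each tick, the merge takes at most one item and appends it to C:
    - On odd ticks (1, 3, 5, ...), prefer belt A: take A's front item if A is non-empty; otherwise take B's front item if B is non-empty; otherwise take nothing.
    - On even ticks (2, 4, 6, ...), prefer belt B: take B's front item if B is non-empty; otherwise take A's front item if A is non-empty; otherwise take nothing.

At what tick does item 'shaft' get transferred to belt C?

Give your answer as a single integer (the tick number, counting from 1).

Tick 1: prefer A, take tile from A; A=[spool,jar,gear,reel,crate] B=[mesh,tube,shaft,hook] C=[tile]
Tick 2: prefer B, take mesh from B; A=[spool,jar,gear,reel,crate] B=[tube,shaft,hook] C=[tile,mesh]
Tick 3: prefer A, take spool from A; A=[jar,gear,reel,crate] B=[tube,shaft,hook] C=[tile,mesh,spool]
Tick 4: prefer B, take tube from B; A=[jar,gear,reel,crate] B=[shaft,hook] C=[tile,mesh,spool,tube]
Tick 5: prefer A, take jar from A; A=[gear,reel,crate] B=[shaft,hook] C=[tile,mesh,spool,tube,jar]
Tick 6: prefer B, take shaft from B; A=[gear,reel,crate] B=[hook] C=[tile,mesh,spool,tube,jar,shaft]

Answer: 6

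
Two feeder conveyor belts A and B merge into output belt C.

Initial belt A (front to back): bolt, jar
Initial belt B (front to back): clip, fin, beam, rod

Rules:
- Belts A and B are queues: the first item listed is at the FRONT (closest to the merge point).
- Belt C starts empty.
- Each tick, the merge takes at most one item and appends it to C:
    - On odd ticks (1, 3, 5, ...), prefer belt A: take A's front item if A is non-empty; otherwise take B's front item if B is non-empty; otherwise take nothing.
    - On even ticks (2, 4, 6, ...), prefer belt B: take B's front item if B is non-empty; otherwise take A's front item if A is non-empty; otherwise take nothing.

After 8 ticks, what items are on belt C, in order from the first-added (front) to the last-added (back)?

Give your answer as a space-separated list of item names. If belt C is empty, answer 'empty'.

Answer: bolt clip jar fin beam rod

Derivation:
Tick 1: prefer A, take bolt from A; A=[jar] B=[clip,fin,beam,rod] C=[bolt]
Tick 2: prefer B, take clip from B; A=[jar] B=[fin,beam,rod] C=[bolt,clip]
Tick 3: prefer A, take jar from A; A=[-] B=[fin,beam,rod] C=[bolt,clip,jar]
Tick 4: prefer B, take fin from B; A=[-] B=[beam,rod] C=[bolt,clip,jar,fin]
Tick 5: prefer A, take beam from B; A=[-] B=[rod] C=[bolt,clip,jar,fin,beam]
Tick 6: prefer B, take rod from B; A=[-] B=[-] C=[bolt,clip,jar,fin,beam,rod]
Tick 7: prefer A, both empty, nothing taken; A=[-] B=[-] C=[bolt,clip,jar,fin,beam,rod]
Tick 8: prefer B, both empty, nothing taken; A=[-] B=[-] C=[bolt,clip,jar,fin,beam,rod]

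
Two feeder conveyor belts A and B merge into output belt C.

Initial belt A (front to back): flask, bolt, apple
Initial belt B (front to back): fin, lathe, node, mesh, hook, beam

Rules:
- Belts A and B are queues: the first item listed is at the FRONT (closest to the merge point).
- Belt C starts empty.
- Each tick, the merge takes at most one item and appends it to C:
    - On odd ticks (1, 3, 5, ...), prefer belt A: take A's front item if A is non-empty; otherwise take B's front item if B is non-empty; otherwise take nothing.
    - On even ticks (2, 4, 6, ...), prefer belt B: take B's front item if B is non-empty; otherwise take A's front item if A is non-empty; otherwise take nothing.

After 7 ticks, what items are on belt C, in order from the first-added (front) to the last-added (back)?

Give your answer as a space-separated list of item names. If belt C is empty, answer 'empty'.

Tick 1: prefer A, take flask from A; A=[bolt,apple] B=[fin,lathe,node,mesh,hook,beam] C=[flask]
Tick 2: prefer B, take fin from B; A=[bolt,apple] B=[lathe,node,mesh,hook,beam] C=[flask,fin]
Tick 3: prefer A, take bolt from A; A=[apple] B=[lathe,node,mesh,hook,beam] C=[flask,fin,bolt]
Tick 4: prefer B, take lathe from B; A=[apple] B=[node,mesh,hook,beam] C=[flask,fin,bolt,lathe]
Tick 5: prefer A, take apple from A; A=[-] B=[node,mesh,hook,beam] C=[flask,fin,bolt,lathe,apple]
Tick 6: prefer B, take node from B; A=[-] B=[mesh,hook,beam] C=[flask,fin,bolt,lathe,apple,node]
Tick 7: prefer A, take mesh from B; A=[-] B=[hook,beam] C=[flask,fin,bolt,lathe,apple,node,mesh]

Answer: flask fin bolt lathe apple node mesh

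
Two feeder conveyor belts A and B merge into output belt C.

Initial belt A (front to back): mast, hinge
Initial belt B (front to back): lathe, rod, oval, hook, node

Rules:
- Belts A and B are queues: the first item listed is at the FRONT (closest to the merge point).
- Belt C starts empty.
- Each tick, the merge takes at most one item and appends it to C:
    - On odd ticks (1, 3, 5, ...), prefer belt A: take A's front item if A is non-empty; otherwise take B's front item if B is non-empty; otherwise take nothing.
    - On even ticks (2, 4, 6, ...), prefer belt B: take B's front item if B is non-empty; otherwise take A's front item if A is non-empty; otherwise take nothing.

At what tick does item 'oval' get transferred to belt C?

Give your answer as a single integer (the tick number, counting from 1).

Answer: 5

Derivation:
Tick 1: prefer A, take mast from A; A=[hinge] B=[lathe,rod,oval,hook,node] C=[mast]
Tick 2: prefer B, take lathe from B; A=[hinge] B=[rod,oval,hook,node] C=[mast,lathe]
Tick 3: prefer A, take hinge from A; A=[-] B=[rod,oval,hook,node] C=[mast,lathe,hinge]
Tick 4: prefer B, take rod from B; A=[-] B=[oval,hook,node] C=[mast,lathe,hinge,rod]
Tick 5: prefer A, take oval from B; A=[-] B=[hook,node] C=[mast,lathe,hinge,rod,oval]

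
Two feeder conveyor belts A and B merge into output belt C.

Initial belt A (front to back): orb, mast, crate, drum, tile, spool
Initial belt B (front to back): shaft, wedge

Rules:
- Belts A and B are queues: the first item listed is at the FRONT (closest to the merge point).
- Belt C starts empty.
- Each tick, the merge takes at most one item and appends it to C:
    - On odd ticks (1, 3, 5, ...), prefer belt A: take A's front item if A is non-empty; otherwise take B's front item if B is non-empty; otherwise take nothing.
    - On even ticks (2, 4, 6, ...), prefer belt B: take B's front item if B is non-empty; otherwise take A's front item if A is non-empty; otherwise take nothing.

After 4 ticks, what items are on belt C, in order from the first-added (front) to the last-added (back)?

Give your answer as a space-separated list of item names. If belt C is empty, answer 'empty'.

Answer: orb shaft mast wedge

Derivation:
Tick 1: prefer A, take orb from A; A=[mast,crate,drum,tile,spool] B=[shaft,wedge] C=[orb]
Tick 2: prefer B, take shaft from B; A=[mast,crate,drum,tile,spool] B=[wedge] C=[orb,shaft]
Tick 3: prefer A, take mast from A; A=[crate,drum,tile,spool] B=[wedge] C=[orb,shaft,mast]
Tick 4: prefer B, take wedge from B; A=[crate,drum,tile,spool] B=[-] C=[orb,shaft,mast,wedge]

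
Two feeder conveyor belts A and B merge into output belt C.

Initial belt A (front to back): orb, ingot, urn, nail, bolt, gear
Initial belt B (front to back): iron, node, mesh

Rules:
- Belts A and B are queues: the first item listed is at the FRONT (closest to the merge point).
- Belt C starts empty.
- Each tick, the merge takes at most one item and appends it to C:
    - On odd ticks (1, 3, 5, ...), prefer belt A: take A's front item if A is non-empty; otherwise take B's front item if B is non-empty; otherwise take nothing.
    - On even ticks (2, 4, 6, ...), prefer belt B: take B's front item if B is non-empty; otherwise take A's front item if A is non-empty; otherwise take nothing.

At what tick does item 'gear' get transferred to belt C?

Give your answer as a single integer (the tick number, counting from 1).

Answer: 9

Derivation:
Tick 1: prefer A, take orb from A; A=[ingot,urn,nail,bolt,gear] B=[iron,node,mesh] C=[orb]
Tick 2: prefer B, take iron from B; A=[ingot,urn,nail,bolt,gear] B=[node,mesh] C=[orb,iron]
Tick 3: prefer A, take ingot from A; A=[urn,nail,bolt,gear] B=[node,mesh] C=[orb,iron,ingot]
Tick 4: prefer B, take node from B; A=[urn,nail,bolt,gear] B=[mesh] C=[orb,iron,ingot,node]
Tick 5: prefer A, take urn from A; A=[nail,bolt,gear] B=[mesh] C=[orb,iron,ingot,node,urn]
Tick 6: prefer B, take mesh from B; A=[nail,bolt,gear] B=[-] C=[orb,iron,ingot,node,urn,mesh]
Tick 7: prefer A, take nail from A; A=[bolt,gear] B=[-] C=[orb,iron,ingot,node,urn,mesh,nail]
Tick 8: prefer B, take bolt from A; A=[gear] B=[-] C=[orb,iron,ingot,node,urn,mesh,nail,bolt]
Tick 9: prefer A, take gear from A; A=[-] B=[-] C=[orb,iron,ingot,node,urn,mesh,nail,bolt,gear]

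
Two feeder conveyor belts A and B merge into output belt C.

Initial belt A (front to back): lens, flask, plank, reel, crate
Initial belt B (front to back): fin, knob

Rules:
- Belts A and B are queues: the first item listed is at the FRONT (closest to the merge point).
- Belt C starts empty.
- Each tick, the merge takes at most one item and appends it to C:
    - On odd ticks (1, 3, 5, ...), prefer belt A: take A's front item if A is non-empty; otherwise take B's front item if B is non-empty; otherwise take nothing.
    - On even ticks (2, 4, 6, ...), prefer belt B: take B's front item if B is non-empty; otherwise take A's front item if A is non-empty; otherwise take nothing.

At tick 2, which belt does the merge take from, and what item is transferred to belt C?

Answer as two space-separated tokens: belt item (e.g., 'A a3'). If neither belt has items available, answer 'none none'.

Answer: B fin

Derivation:
Tick 1: prefer A, take lens from A; A=[flask,plank,reel,crate] B=[fin,knob] C=[lens]
Tick 2: prefer B, take fin from B; A=[flask,plank,reel,crate] B=[knob] C=[lens,fin]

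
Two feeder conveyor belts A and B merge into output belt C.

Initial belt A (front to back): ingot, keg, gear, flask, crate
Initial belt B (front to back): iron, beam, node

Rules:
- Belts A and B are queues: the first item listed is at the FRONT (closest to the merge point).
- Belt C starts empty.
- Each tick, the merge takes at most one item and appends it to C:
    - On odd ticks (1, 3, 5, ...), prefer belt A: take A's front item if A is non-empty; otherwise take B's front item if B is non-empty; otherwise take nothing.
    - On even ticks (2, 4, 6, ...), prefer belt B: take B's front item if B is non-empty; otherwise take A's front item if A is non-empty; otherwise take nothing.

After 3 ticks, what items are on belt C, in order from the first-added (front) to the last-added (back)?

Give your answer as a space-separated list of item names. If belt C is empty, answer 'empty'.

Answer: ingot iron keg

Derivation:
Tick 1: prefer A, take ingot from A; A=[keg,gear,flask,crate] B=[iron,beam,node] C=[ingot]
Tick 2: prefer B, take iron from B; A=[keg,gear,flask,crate] B=[beam,node] C=[ingot,iron]
Tick 3: prefer A, take keg from A; A=[gear,flask,crate] B=[beam,node] C=[ingot,iron,keg]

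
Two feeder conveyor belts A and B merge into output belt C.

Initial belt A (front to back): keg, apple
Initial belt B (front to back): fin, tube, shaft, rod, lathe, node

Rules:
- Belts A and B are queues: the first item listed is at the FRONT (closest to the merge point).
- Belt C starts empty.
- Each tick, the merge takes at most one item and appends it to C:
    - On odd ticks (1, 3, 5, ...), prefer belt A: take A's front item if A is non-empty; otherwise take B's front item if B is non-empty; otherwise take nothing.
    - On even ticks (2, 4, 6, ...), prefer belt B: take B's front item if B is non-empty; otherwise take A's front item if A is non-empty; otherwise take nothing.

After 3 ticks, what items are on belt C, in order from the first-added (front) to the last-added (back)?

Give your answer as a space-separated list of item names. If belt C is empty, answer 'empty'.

Tick 1: prefer A, take keg from A; A=[apple] B=[fin,tube,shaft,rod,lathe,node] C=[keg]
Tick 2: prefer B, take fin from B; A=[apple] B=[tube,shaft,rod,lathe,node] C=[keg,fin]
Tick 3: prefer A, take apple from A; A=[-] B=[tube,shaft,rod,lathe,node] C=[keg,fin,apple]

Answer: keg fin apple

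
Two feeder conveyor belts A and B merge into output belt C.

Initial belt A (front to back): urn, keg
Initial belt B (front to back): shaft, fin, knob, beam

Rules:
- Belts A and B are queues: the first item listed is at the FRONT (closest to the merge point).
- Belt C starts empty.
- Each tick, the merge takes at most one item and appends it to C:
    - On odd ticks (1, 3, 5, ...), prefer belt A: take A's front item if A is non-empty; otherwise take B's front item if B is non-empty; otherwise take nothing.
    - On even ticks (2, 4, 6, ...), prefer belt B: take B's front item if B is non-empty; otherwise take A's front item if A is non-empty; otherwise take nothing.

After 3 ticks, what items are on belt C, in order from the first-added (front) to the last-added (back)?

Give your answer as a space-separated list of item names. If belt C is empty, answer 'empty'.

Tick 1: prefer A, take urn from A; A=[keg] B=[shaft,fin,knob,beam] C=[urn]
Tick 2: prefer B, take shaft from B; A=[keg] B=[fin,knob,beam] C=[urn,shaft]
Tick 3: prefer A, take keg from A; A=[-] B=[fin,knob,beam] C=[urn,shaft,keg]

Answer: urn shaft keg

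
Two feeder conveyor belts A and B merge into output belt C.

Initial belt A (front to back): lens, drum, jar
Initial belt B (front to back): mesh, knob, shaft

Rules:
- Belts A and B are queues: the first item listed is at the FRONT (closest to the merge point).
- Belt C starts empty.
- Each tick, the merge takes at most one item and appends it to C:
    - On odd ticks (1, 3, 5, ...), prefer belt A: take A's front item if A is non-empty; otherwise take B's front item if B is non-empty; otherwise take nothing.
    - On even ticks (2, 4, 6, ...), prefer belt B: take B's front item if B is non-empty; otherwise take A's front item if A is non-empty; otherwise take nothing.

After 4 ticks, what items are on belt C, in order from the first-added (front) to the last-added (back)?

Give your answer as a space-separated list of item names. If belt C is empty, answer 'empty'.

Tick 1: prefer A, take lens from A; A=[drum,jar] B=[mesh,knob,shaft] C=[lens]
Tick 2: prefer B, take mesh from B; A=[drum,jar] B=[knob,shaft] C=[lens,mesh]
Tick 3: prefer A, take drum from A; A=[jar] B=[knob,shaft] C=[lens,mesh,drum]
Tick 4: prefer B, take knob from B; A=[jar] B=[shaft] C=[lens,mesh,drum,knob]

Answer: lens mesh drum knob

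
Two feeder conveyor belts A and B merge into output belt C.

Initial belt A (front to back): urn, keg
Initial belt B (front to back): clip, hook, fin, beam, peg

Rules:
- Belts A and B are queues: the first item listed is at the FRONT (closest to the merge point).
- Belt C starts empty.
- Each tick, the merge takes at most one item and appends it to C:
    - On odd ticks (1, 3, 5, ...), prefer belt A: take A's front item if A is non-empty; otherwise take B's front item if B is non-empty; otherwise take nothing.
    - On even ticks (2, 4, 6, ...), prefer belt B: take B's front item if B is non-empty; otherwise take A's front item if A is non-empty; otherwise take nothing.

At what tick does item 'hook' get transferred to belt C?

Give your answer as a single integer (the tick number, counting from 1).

Tick 1: prefer A, take urn from A; A=[keg] B=[clip,hook,fin,beam,peg] C=[urn]
Tick 2: prefer B, take clip from B; A=[keg] B=[hook,fin,beam,peg] C=[urn,clip]
Tick 3: prefer A, take keg from A; A=[-] B=[hook,fin,beam,peg] C=[urn,clip,keg]
Tick 4: prefer B, take hook from B; A=[-] B=[fin,beam,peg] C=[urn,clip,keg,hook]

Answer: 4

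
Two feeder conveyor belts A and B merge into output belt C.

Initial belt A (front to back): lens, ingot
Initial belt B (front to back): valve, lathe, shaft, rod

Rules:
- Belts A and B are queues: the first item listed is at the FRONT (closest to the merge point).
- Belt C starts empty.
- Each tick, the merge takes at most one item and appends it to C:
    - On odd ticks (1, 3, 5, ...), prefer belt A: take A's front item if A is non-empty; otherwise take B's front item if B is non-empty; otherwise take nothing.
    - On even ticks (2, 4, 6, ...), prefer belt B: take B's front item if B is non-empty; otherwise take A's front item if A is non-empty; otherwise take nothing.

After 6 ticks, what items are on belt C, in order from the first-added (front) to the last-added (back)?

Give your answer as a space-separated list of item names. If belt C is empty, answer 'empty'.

Tick 1: prefer A, take lens from A; A=[ingot] B=[valve,lathe,shaft,rod] C=[lens]
Tick 2: prefer B, take valve from B; A=[ingot] B=[lathe,shaft,rod] C=[lens,valve]
Tick 3: prefer A, take ingot from A; A=[-] B=[lathe,shaft,rod] C=[lens,valve,ingot]
Tick 4: prefer B, take lathe from B; A=[-] B=[shaft,rod] C=[lens,valve,ingot,lathe]
Tick 5: prefer A, take shaft from B; A=[-] B=[rod] C=[lens,valve,ingot,lathe,shaft]
Tick 6: prefer B, take rod from B; A=[-] B=[-] C=[lens,valve,ingot,lathe,shaft,rod]

Answer: lens valve ingot lathe shaft rod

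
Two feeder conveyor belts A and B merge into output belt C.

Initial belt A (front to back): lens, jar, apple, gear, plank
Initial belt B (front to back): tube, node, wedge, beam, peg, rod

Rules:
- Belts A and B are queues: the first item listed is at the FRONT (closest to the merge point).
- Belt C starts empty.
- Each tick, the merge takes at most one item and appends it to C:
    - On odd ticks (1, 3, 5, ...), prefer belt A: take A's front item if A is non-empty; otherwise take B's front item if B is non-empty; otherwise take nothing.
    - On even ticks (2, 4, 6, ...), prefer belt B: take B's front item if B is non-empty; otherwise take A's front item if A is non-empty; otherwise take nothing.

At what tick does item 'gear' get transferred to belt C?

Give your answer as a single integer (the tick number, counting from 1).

Tick 1: prefer A, take lens from A; A=[jar,apple,gear,plank] B=[tube,node,wedge,beam,peg,rod] C=[lens]
Tick 2: prefer B, take tube from B; A=[jar,apple,gear,plank] B=[node,wedge,beam,peg,rod] C=[lens,tube]
Tick 3: prefer A, take jar from A; A=[apple,gear,plank] B=[node,wedge,beam,peg,rod] C=[lens,tube,jar]
Tick 4: prefer B, take node from B; A=[apple,gear,plank] B=[wedge,beam,peg,rod] C=[lens,tube,jar,node]
Tick 5: prefer A, take apple from A; A=[gear,plank] B=[wedge,beam,peg,rod] C=[lens,tube,jar,node,apple]
Tick 6: prefer B, take wedge from B; A=[gear,plank] B=[beam,peg,rod] C=[lens,tube,jar,node,apple,wedge]
Tick 7: prefer A, take gear from A; A=[plank] B=[beam,peg,rod] C=[lens,tube,jar,node,apple,wedge,gear]

Answer: 7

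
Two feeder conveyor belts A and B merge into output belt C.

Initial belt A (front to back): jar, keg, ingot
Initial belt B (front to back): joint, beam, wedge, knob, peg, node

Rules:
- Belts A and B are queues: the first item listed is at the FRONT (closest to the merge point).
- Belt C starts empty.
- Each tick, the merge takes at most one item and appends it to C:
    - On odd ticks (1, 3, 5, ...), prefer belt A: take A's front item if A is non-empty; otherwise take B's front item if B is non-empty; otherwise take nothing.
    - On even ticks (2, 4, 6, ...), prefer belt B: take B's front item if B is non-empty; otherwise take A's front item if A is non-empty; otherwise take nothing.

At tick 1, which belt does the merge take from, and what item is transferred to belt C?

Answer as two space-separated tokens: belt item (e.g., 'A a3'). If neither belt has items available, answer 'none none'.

Answer: A jar

Derivation:
Tick 1: prefer A, take jar from A; A=[keg,ingot] B=[joint,beam,wedge,knob,peg,node] C=[jar]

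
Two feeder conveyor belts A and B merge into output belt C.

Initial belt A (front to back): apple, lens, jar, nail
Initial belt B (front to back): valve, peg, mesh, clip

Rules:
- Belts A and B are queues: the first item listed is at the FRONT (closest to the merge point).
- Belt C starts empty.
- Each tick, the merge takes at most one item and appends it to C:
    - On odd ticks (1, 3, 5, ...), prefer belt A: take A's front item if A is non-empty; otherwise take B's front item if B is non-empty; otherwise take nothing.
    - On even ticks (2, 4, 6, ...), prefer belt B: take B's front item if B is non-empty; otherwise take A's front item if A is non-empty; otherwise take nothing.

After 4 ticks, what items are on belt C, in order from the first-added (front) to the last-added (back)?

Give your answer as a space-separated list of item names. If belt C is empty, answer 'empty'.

Tick 1: prefer A, take apple from A; A=[lens,jar,nail] B=[valve,peg,mesh,clip] C=[apple]
Tick 2: prefer B, take valve from B; A=[lens,jar,nail] B=[peg,mesh,clip] C=[apple,valve]
Tick 3: prefer A, take lens from A; A=[jar,nail] B=[peg,mesh,clip] C=[apple,valve,lens]
Tick 4: prefer B, take peg from B; A=[jar,nail] B=[mesh,clip] C=[apple,valve,lens,peg]

Answer: apple valve lens peg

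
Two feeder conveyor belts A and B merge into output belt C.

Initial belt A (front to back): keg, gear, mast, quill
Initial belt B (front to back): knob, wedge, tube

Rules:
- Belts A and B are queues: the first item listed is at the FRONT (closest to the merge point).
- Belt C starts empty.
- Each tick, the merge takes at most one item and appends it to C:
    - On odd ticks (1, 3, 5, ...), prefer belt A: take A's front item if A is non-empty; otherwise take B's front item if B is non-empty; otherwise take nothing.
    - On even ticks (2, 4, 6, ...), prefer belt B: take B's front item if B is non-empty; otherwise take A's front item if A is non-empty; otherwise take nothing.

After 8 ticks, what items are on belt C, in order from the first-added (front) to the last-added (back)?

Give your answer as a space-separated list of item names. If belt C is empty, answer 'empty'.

Answer: keg knob gear wedge mast tube quill

Derivation:
Tick 1: prefer A, take keg from A; A=[gear,mast,quill] B=[knob,wedge,tube] C=[keg]
Tick 2: prefer B, take knob from B; A=[gear,mast,quill] B=[wedge,tube] C=[keg,knob]
Tick 3: prefer A, take gear from A; A=[mast,quill] B=[wedge,tube] C=[keg,knob,gear]
Tick 4: prefer B, take wedge from B; A=[mast,quill] B=[tube] C=[keg,knob,gear,wedge]
Tick 5: prefer A, take mast from A; A=[quill] B=[tube] C=[keg,knob,gear,wedge,mast]
Tick 6: prefer B, take tube from B; A=[quill] B=[-] C=[keg,knob,gear,wedge,mast,tube]
Tick 7: prefer A, take quill from A; A=[-] B=[-] C=[keg,knob,gear,wedge,mast,tube,quill]
Tick 8: prefer B, both empty, nothing taken; A=[-] B=[-] C=[keg,knob,gear,wedge,mast,tube,quill]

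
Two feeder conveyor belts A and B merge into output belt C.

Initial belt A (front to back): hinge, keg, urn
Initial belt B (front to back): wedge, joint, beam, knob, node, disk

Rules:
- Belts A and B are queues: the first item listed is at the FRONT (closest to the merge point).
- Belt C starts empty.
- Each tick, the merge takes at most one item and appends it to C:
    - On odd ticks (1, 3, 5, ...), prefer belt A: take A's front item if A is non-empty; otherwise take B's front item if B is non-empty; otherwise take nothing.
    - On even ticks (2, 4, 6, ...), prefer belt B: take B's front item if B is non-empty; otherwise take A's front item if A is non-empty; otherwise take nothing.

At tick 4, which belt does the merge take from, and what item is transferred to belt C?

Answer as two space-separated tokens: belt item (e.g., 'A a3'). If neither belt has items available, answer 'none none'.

Tick 1: prefer A, take hinge from A; A=[keg,urn] B=[wedge,joint,beam,knob,node,disk] C=[hinge]
Tick 2: prefer B, take wedge from B; A=[keg,urn] B=[joint,beam,knob,node,disk] C=[hinge,wedge]
Tick 3: prefer A, take keg from A; A=[urn] B=[joint,beam,knob,node,disk] C=[hinge,wedge,keg]
Tick 4: prefer B, take joint from B; A=[urn] B=[beam,knob,node,disk] C=[hinge,wedge,keg,joint]

Answer: B joint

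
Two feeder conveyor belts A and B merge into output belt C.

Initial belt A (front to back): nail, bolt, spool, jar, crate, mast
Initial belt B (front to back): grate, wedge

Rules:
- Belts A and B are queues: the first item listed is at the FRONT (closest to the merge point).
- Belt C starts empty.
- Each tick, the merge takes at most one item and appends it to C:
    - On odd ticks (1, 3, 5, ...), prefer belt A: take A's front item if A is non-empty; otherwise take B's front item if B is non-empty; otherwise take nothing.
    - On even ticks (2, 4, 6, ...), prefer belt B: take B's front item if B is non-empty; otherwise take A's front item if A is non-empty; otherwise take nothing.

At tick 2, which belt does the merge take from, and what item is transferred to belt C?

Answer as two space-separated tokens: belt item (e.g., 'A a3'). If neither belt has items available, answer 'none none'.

Tick 1: prefer A, take nail from A; A=[bolt,spool,jar,crate,mast] B=[grate,wedge] C=[nail]
Tick 2: prefer B, take grate from B; A=[bolt,spool,jar,crate,mast] B=[wedge] C=[nail,grate]

Answer: B grate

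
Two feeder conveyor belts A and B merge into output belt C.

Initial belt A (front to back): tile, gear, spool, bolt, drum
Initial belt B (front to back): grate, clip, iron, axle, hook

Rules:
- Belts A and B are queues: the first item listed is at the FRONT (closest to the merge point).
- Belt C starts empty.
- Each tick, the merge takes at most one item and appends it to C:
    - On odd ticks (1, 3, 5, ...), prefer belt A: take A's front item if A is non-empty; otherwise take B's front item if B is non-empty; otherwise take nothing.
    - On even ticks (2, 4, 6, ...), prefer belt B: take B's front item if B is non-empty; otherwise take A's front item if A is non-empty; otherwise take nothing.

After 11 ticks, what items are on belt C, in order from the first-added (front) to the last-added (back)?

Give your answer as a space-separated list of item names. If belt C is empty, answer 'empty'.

Answer: tile grate gear clip spool iron bolt axle drum hook

Derivation:
Tick 1: prefer A, take tile from A; A=[gear,spool,bolt,drum] B=[grate,clip,iron,axle,hook] C=[tile]
Tick 2: prefer B, take grate from B; A=[gear,spool,bolt,drum] B=[clip,iron,axle,hook] C=[tile,grate]
Tick 3: prefer A, take gear from A; A=[spool,bolt,drum] B=[clip,iron,axle,hook] C=[tile,grate,gear]
Tick 4: prefer B, take clip from B; A=[spool,bolt,drum] B=[iron,axle,hook] C=[tile,grate,gear,clip]
Tick 5: prefer A, take spool from A; A=[bolt,drum] B=[iron,axle,hook] C=[tile,grate,gear,clip,spool]
Tick 6: prefer B, take iron from B; A=[bolt,drum] B=[axle,hook] C=[tile,grate,gear,clip,spool,iron]
Tick 7: prefer A, take bolt from A; A=[drum] B=[axle,hook] C=[tile,grate,gear,clip,spool,iron,bolt]
Tick 8: prefer B, take axle from B; A=[drum] B=[hook] C=[tile,grate,gear,clip,spool,iron,bolt,axle]
Tick 9: prefer A, take drum from A; A=[-] B=[hook] C=[tile,grate,gear,clip,spool,iron,bolt,axle,drum]
Tick 10: prefer B, take hook from B; A=[-] B=[-] C=[tile,grate,gear,clip,spool,iron,bolt,axle,drum,hook]
Tick 11: prefer A, both empty, nothing taken; A=[-] B=[-] C=[tile,grate,gear,clip,spool,iron,bolt,axle,drum,hook]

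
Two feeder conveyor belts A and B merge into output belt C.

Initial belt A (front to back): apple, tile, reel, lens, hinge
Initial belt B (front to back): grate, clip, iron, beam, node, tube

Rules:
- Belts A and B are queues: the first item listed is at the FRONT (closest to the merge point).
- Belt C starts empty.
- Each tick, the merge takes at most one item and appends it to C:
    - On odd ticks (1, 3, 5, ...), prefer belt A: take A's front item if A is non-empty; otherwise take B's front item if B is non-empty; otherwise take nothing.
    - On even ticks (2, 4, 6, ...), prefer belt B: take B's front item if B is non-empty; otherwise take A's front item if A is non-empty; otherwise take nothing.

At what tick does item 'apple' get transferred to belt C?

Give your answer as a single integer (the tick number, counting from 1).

Answer: 1

Derivation:
Tick 1: prefer A, take apple from A; A=[tile,reel,lens,hinge] B=[grate,clip,iron,beam,node,tube] C=[apple]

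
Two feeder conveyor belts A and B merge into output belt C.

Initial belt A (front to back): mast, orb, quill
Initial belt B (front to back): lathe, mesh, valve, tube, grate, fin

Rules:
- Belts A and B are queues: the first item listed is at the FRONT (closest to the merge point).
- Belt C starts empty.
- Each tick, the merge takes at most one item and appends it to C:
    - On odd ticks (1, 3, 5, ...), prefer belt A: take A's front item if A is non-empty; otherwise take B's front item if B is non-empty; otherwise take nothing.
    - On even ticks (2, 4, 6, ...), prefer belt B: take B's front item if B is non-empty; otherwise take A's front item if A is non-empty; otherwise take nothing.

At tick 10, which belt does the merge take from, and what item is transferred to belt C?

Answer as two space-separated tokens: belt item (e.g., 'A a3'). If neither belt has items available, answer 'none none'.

Answer: none none

Derivation:
Tick 1: prefer A, take mast from A; A=[orb,quill] B=[lathe,mesh,valve,tube,grate,fin] C=[mast]
Tick 2: prefer B, take lathe from B; A=[orb,quill] B=[mesh,valve,tube,grate,fin] C=[mast,lathe]
Tick 3: prefer A, take orb from A; A=[quill] B=[mesh,valve,tube,grate,fin] C=[mast,lathe,orb]
Tick 4: prefer B, take mesh from B; A=[quill] B=[valve,tube,grate,fin] C=[mast,lathe,orb,mesh]
Tick 5: prefer A, take quill from A; A=[-] B=[valve,tube,grate,fin] C=[mast,lathe,orb,mesh,quill]
Tick 6: prefer B, take valve from B; A=[-] B=[tube,grate,fin] C=[mast,lathe,orb,mesh,quill,valve]
Tick 7: prefer A, take tube from B; A=[-] B=[grate,fin] C=[mast,lathe,orb,mesh,quill,valve,tube]
Tick 8: prefer B, take grate from B; A=[-] B=[fin] C=[mast,lathe,orb,mesh,quill,valve,tube,grate]
Tick 9: prefer A, take fin from B; A=[-] B=[-] C=[mast,lathe,orb,mesh,quill,valve,tube,grate,fin]
Tick 10: prefer B, both empty, nothing taken; A=[-] B=[-] C=[mast,lathe,orb,mesh,quill,valve,tube,grate,fin]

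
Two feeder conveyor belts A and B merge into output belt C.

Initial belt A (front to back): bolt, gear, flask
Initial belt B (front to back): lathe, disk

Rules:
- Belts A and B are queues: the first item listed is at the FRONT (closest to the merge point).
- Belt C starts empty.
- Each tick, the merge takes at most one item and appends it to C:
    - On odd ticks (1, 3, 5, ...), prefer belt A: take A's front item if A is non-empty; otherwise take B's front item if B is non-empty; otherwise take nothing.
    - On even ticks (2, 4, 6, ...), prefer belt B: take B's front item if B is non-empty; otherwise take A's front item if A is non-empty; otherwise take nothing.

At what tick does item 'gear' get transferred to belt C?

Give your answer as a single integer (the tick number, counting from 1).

Answer: 3

Derivation:
Tick 1: prefer A, take bolt from A; A=[gear,flask] B=[lathe,disk] C=[bolt]
Tick 2: prefer B, take lathe from B; A=[gear,flask] B=[disk] C=[bolt,lathe]
Tick 3: prefer A, take gear from A; A=[flask] B=[disk] C=[bolt,lathe,gear]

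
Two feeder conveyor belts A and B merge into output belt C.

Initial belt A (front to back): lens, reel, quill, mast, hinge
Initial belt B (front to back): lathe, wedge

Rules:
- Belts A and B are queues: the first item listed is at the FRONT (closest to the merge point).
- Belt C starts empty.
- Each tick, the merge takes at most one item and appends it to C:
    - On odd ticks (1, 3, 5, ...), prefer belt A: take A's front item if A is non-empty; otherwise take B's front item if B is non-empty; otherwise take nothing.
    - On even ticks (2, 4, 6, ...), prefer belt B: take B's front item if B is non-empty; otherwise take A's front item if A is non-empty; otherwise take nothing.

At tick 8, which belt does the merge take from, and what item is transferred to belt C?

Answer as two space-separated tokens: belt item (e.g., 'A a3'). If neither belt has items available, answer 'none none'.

Answer: none none

Derivation:
Tick 1: prefer A, take lens from A; A=[reel,quill,mast,hinge] B=[lathe,wedge] C=[lens]
Tick 2: prefer B, take lathe from B; A=[reel,quill,mast,hinge] B=[wedge] C=[lens,lathe]
Tick 3: prefer A, take reel from A; A=[quill,mast,hinge] B=[wedge] C=[lens,lathe,reel]
Tick 4: prefer B, take wedge from B; A=[quill,mast,hinge] B=[-] C=[lens,lathe,reel,wedge]
Tick 5: prefer A, take quill from A; A=[mast,hinge] B=[-] C=[lens,lathe,reel,wedge,quill]
Tick 6: prefer B, take mast from A; A=[hinge] B=[-] C=[lens,lathe,reel,wedge,quill,mast]
Tick 7: prefer A, take hinge from A; A=[-] B=[-] C=[lens,lathe,reel,wedge,quill,mast,hinge]
Tick 8: prefer B, both empty, nothing taken; A=[-] B=[-] C=[lens,lathe,reel,wedge,quill,mast,hinge]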